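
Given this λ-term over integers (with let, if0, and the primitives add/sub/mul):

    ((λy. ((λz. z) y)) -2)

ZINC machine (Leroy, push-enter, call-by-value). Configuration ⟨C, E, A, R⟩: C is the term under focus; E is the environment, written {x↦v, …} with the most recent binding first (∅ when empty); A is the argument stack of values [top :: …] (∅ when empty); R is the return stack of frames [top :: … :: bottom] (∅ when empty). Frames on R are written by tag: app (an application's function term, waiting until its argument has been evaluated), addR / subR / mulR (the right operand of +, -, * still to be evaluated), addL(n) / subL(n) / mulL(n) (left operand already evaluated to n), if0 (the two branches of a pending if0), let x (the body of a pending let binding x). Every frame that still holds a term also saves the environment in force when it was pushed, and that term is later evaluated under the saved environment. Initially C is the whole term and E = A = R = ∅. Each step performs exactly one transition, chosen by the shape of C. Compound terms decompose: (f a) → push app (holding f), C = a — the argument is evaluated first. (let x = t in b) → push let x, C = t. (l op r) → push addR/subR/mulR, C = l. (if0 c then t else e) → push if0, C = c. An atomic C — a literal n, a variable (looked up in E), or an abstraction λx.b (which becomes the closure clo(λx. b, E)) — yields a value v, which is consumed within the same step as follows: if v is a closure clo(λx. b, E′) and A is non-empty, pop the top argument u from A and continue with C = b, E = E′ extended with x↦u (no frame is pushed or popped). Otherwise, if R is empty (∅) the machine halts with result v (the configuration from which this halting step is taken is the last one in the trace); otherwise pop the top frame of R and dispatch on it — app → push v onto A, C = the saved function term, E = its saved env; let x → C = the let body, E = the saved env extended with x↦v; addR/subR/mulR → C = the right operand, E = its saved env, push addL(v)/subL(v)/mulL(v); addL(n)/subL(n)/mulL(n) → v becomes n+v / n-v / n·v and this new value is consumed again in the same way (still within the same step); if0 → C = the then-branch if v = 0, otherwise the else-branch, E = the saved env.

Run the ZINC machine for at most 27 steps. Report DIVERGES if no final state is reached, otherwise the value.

t=0: [C=((λy. ((λz. z) y)) -2) | E=∅ | A=∅ | R=∅]
t=1: [C=-2 | E=∅ | A=∅ | R=[app]]
t=2: [C=(λy. ((λz. z) y)) | E=∅ | A=[-2] | R=∅]
t=3: [C=((λz. z) y) | E={y↦-2} | A=∅ | R=∅]
t=4: [C=y | E={y↦-2} | A=∅ | R=[app]]
t=5: [C=(λz. z) | E={y↦-2} | A=[-2] | R=∅]
t=6: [C=z | E={z↦-2, y↦-2} | A=∅ | R=∅]
→ final value -2

Answer: -2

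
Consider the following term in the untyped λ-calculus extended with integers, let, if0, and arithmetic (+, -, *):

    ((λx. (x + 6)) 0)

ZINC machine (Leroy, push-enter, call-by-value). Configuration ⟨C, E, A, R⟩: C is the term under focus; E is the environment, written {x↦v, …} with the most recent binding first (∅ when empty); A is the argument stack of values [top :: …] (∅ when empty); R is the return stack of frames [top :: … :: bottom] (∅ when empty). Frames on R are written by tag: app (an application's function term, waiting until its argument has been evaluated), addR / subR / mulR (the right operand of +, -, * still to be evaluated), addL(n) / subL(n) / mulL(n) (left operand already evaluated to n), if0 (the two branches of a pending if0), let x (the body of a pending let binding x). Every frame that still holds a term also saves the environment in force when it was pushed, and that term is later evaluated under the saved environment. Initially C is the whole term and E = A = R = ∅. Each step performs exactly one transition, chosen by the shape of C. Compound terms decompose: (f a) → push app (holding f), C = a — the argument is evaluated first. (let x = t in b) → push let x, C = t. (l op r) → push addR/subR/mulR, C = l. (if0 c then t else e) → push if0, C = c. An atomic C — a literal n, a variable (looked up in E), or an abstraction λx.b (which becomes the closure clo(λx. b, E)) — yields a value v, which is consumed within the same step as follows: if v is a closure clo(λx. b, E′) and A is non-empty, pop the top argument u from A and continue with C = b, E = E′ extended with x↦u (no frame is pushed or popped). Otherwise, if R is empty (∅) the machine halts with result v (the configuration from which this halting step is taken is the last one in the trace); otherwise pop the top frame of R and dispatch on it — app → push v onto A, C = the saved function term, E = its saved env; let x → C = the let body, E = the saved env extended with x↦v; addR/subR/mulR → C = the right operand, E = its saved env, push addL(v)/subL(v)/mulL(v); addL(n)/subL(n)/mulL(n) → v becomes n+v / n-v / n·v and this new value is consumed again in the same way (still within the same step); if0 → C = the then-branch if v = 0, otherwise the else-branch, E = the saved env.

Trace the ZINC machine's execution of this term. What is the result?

Answer: 6

Derivation:
step 0: ⟨C=((λx. (x + 6)) 0); E=∅; A=∅; R=∅⟩
step 1: ⟨C=0; E=∅; A=∅; R=[app]⟩
step 2: ⟨C=(λx. (x + 6)); E=∅; A=[0]; R=∅⟩
step 3: ⟨C=(x + 6); E={x↦0}; A=∅; R=∅⟩
step 4: ⟨C=x; E={x↦0}; A=∅; R=[addR]⟩
step 5: ⟨C=6; E={x↦0}; A=∅; R=[addL(0)]⟩
→ final value 6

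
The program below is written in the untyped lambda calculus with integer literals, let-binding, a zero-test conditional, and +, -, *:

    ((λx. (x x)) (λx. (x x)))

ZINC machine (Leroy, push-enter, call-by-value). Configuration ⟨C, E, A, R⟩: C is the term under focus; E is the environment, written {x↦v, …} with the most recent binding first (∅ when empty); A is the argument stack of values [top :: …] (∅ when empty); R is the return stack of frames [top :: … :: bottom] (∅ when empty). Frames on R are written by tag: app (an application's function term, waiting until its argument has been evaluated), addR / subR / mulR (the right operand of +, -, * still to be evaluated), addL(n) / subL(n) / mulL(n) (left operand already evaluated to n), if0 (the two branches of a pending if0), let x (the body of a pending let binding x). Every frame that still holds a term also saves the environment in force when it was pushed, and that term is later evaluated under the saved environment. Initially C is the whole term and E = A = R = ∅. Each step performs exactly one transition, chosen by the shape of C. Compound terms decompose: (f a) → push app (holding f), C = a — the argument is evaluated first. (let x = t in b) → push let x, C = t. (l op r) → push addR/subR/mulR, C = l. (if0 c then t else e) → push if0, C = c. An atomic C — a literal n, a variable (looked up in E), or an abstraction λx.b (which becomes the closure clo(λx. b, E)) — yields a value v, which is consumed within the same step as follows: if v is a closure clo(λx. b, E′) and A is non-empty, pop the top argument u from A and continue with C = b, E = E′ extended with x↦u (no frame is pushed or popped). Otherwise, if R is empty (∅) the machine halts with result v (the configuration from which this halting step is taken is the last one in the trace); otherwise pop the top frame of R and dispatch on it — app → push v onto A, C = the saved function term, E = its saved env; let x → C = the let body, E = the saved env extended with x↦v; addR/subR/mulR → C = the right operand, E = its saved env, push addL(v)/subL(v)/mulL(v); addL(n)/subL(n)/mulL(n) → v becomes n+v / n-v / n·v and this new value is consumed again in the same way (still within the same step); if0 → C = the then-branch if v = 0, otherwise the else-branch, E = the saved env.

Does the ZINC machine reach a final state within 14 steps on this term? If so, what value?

step 0: <C=((λx. (x x)) (λx. (x x))), E=∅, A=∅, R=∅>
step 1: <C=(λx. (x x)), E=∅, A=∅, R=[app]>
step 2: <C=(λx. (x x)), E=∅, A=[clo(λx. (x x), ∅)], R=∅>
step 3: <C=(x x), E={x↦clo(λx. (x x), ∅)}, A=∅, R=∅>
step 4: <C=x, E={x↦clo(λx. (x x), ∅)}, A=∅, R=[app]>
step 5: <C=x, E={x↦clo(λx. (x x), ∅)}, A=[clo(λx. (x x), ∅)], R=∅>
… configuration repeats with period 3 (steps 3–5 recur indefinitely) …

Answer: DIVERGES (no final state within 14 steps)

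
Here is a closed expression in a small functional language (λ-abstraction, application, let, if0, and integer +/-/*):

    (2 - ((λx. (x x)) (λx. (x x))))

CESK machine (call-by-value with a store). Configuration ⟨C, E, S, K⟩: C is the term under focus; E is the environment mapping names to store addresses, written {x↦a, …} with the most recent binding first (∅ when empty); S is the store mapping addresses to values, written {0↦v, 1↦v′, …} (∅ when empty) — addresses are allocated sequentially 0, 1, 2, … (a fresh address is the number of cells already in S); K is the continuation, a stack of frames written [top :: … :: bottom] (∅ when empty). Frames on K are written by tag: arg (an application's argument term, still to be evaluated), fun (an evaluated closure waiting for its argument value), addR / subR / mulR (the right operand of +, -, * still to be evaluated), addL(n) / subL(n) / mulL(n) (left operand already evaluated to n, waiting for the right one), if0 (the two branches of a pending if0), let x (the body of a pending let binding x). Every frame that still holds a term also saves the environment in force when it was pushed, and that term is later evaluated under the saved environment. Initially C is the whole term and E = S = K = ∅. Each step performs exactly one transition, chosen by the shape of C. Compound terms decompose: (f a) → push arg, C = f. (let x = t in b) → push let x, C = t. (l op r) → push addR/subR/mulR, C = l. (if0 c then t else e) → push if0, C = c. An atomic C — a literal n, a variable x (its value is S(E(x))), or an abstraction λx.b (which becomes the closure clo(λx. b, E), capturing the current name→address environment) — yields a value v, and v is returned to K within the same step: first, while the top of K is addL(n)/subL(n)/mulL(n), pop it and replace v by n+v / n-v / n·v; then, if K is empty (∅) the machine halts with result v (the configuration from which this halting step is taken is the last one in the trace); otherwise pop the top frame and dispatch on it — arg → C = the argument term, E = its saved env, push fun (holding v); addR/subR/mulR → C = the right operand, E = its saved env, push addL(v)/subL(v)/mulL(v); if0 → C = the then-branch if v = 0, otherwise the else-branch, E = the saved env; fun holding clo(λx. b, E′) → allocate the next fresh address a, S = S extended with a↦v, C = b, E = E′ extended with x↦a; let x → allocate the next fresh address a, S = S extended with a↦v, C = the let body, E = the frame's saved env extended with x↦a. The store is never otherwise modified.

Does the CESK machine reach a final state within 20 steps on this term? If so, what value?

Answer: DIVERGES (no final state within 20 steps)

Derivation:
step 0: [C=(2 - ((λx. (x x)) (λx. (x x)))) | E=∅ | S=∅ | K=∅]
step 1: [C=2 | E=∅ | S=∅ | K=[subR]]
step 2: [C=((λx. (x x)) (λx. (x x))) | E=∅ | S=∅ | K=[subL(2)]]
step 3: [C=(λx. (x x)) | E=∅ | S=∅ | K=[arg :: subL(2)]]
step 4: [C=(λx. (x x)) | E=∅ | S=∅ | K=[fun :: subL(2)]]
step 5: [C=(x x) | E={x↦0} | S={0↦clo(λx. (x x), ∅)} | K=[subL(2)]]
step 6: [C=x | E={x↦0} | S={0↦clo(λx. (x x), ∅)} | K=[arg :: subL(2)]]
step 7: [C=x | E={x↦0} | S={0↦clo(λx. (x x), ∅)} | K=[fun :: subL(2)]]
step 8: [C=(x x) | E={x↦1} | S={0↦clo(λx. (x x), ∅), 1↦clo(λx. (x x), ∅)} | K=[subL(2)]]
step 9: [C=x | E={x↦1} | S={0↦clo(λx. (x x), ∅), 1↦clo(λx. (x x), ∅)} | K=[arg :: subL(2)]]
step 10: [C=x | E={x↦1} | S={0↦clo(λx. (x x), ∅), 1↦clo(λx. (x x), ∅)} | K=[fun :: subL(2)]]
step 11: [C=(x x) | E={x↦2} | S={0↦clo(λx. (x x), ∅), 1↦clo(λx. (x x), ∅), 2↦clo(λx. (x x), ∅)} | K=[subL(2)]]
step 12: [C=x | E={x↦2} | S={0↦clo(λx. (x x), ∅), 1↦clo(λx. (x x), ∅), 2↦clo(λx. (x x), ∅)} | K=[arg :: subL(2)]]
step 13: [C=x | E={x↦2} | S={0↦clo(λx. (x x), ∅), 1↦clo(λx. (x x), ∅), 2↦clo(λx. (x x), ∅)} | K=[fun :: subL(2)]]
step 14: [C=(x x) | E={x↦3} | S={0↦clo(λx. (x x), ∅), 1↦clo(λx. (x x), ∅), 2↦clo(λx. (x x), ∅), 3↦clo(λx. (x x), ∅)} | K=[subL(2)]]
step 15: [C=x | E={x↦3} | S={0↦clo(λx. (x x), ∅), 1↦clo(λx. (x x), ∅), 2↦clo(λx. (x x), ∅), 3↦clo(λx. (x x), ∅)} | K=[arg :: subL(2)]]
step 16: [C=x | E={x↦3} | S={0↦clo(λx. (x x), ∅), 1↦clo(λx. (x x), ∅), 2↦clo(λx. (x x), ∅), 3↦clo(λx. (x x), ∅)} | K=[fun :: subL(2)]]
step 17: [C=(x x) | E={x↦4} | S={0↦clo(λx. (x x), ∅), 1↦clo(λx. (x x), ∅), 2↦clo(λx. (x x), ∅), 3↦clo(λx. (x x), ∅), 4↦clo(λx. (x x), ∅)} | K=[subL(2)]]
step 18: [C=x | E={x↦4} | S={0↦clo(λx. (x x), ∅), 1↦clo(λx. (x x), ∅), 2↦clo(λx. (x x), ∅), 3↦clo(λx. (x x), ∅), 4↦clo(λx. (x x), ∅)} | K=[arg :: subL(2)]]
step 19: [C=x | E={x↦4} | S={0↦clo(λx. (x x), ∅), 1↦clo(λx. (x x), ∅), 2↦clo(λx. (x x), ∅), 3↦clo(λx. (x x), ∅), 4↦clo(λx. (x x), ∅)} | K=[fun :: subL(2)]]
step 20: [C=(x x) | E={x↦5} | S={0↦clo(λx. (x x), ∅), 1↦clo(λx. (x x), ∅), 2↦clo(λx. (x x), ∅), 3↦clo(λx. (x x), ∅), 4↦clo(λx. (x x), ∅), 5↦clo(λx. (x x), ∅)} | K=[subL(2)]]
→ 20 transitions taken and the configuration is still not final: no result within 20 steps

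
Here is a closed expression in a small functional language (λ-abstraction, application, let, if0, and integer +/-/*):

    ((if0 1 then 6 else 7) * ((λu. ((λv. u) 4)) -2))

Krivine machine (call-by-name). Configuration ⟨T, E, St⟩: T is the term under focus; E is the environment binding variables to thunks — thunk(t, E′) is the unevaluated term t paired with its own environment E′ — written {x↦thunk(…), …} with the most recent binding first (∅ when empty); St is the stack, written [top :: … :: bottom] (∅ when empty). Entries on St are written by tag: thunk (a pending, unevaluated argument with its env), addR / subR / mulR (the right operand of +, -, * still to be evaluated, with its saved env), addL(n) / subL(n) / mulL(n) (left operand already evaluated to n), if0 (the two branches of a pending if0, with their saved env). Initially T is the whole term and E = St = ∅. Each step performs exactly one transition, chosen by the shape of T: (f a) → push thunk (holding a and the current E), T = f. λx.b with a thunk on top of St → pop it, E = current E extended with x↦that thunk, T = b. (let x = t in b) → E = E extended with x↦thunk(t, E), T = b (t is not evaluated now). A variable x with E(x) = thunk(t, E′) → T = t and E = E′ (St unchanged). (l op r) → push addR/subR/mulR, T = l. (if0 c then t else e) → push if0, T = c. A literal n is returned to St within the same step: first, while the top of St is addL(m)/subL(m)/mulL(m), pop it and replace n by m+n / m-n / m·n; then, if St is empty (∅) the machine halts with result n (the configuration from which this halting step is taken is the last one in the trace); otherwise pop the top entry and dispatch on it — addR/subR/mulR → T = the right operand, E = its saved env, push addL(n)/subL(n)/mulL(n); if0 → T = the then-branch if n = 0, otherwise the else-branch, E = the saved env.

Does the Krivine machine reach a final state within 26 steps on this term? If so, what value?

t=0: [T=((if0 1 then 6 else 7) * ((λu. ((λv. u) 4)) -2)) | E=∅ | St=∅]
t=1: [T=(if0 1 then 6 else 7) | E=∅ | St=[mulR]]
t=2: [T=1 | E=∅ | St=[if0 :: mulR]]
t=3: [T=7 | E=∅ | St=[mulR]]
t=4: [T=((λu. ((λv. u) 4)) -2) | E=∅ | St=[mulL(7)]]
t=5: [T=(λu. ((λv. u) 4)) | E=∅ | St=[thunk :: mulL(7)]]
t=6: [T=((λv. u) 4) | E={u↦thunk(-2, ∅)} | St=[mulL(7)]]
t=7: [T=(λv. u) | E={u↦thunk(-2, ∅)} | St=[thunk :: mulL(7)]]
t=8: [T=u | E={v↦thunk(4, {u↦thunk(-2, ∅)}), u↦thunk(-2, ∅)} | St=[mulL(7)]]
t=9: [T=-2 | E=∅ | St=[mulL(7)]]
→ final value -14

Answer: -14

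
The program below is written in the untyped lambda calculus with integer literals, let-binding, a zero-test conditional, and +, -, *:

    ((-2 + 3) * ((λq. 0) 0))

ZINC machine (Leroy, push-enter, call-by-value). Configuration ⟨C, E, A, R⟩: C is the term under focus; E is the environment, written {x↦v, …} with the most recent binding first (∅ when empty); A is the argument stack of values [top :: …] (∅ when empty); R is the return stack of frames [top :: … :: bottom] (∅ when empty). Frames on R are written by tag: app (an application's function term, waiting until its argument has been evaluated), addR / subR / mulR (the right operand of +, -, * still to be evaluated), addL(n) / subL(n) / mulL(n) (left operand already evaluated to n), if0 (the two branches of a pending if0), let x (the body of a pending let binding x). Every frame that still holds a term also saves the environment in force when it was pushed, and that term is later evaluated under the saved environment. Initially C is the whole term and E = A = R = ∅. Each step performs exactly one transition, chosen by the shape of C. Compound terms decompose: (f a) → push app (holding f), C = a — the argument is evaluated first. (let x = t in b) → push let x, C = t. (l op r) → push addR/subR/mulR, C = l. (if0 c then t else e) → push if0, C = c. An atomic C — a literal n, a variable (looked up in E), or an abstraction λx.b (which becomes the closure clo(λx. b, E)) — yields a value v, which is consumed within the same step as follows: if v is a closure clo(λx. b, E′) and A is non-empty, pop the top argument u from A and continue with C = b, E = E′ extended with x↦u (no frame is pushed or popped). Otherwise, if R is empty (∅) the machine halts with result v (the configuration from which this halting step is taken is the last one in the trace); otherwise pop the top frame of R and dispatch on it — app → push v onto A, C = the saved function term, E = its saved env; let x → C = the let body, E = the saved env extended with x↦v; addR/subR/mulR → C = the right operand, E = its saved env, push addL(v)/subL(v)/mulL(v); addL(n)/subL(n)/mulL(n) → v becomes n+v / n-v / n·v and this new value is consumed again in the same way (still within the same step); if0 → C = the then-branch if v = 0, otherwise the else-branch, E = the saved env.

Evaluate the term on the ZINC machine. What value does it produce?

step 0: <C=((-2 + 3) * ((λq. 0) 0)), E=∅, A=∅, R=∅>
step 1: <C=(-2 + 3), E=∅, A=∅, R=[mulR]>
step 2: <C=-2, E=∅, A=∅, R=[addR :: mulR]>
step 3: <C=3, E=∅, A=∅, R=[addL(-2) :: mulR]>
step 4: <C=((λq. 0) 0), E=∅, A=∅, R=[mulL(1)]>
step 5: <C=0, E=∅, A=∅, R=[app :: mulL(1)]>
step 6: <C=(λq. 0), E=∅, A=[0], R=[mulL(1)]>
step 7: <C=0, E={q↦0}, A=∅, R=[mulL(1)]>
→ final value 0

Answer: 0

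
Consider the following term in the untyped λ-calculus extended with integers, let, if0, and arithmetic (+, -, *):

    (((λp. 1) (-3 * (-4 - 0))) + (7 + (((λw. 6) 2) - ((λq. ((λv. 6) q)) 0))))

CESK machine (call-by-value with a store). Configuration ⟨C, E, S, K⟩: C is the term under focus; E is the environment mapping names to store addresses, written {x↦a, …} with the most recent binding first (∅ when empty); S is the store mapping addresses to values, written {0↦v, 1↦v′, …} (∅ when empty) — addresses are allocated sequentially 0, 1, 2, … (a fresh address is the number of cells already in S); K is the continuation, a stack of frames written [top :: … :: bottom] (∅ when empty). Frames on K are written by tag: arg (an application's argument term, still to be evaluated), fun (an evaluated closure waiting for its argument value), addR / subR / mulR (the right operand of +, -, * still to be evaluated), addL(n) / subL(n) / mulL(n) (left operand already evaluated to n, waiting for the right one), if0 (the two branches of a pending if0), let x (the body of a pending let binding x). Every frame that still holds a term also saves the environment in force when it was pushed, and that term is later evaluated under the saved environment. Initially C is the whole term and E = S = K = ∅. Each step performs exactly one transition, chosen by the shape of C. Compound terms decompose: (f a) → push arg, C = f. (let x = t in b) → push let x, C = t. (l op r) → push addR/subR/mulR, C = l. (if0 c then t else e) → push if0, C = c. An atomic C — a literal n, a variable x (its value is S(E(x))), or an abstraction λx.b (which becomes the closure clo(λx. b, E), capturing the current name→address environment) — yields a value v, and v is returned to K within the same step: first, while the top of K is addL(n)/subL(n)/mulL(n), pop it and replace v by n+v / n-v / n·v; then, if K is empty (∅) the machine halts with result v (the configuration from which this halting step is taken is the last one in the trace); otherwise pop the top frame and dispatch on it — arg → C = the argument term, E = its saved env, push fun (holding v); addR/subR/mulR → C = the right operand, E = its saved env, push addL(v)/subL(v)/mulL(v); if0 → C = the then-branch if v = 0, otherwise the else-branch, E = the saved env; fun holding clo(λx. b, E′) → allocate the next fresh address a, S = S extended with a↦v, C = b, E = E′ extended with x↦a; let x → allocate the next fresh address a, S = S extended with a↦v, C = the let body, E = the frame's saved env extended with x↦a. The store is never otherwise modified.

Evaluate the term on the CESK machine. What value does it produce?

t=0: <C=(((λp. 1) (-3 * (-4 - 0))) + (7 + (((λw. 6) 2) - ((λq. ((λv. 6) q)) 0)))), E=∅, S=∅, K=∅>
t=1: <C=((λp. 1) (-3 * (-4 - 0))), E=∅, S=∅, K=[addR]>
t=2: <C=(λp. 1), E=∅, S=∅, K=[arg :: addR]>
t=3: <C=(-3 * (-4 - 0)), E=∅, S=∅, K=[fun :: addR]>
t=4: <C=-3, E=∅, S=∅, K=[mulR :: fun :: addR]>
t=5: <C=(-4 - 0), E=∅, S=∅, K=[mulL(-3) :: fun :: addR]>
t=6: <C=-4, E=∅, S=∅, K=[subR :: mulL(-3) :: fun :: addR]>
t=7: <C=0, E=∅, S=∅, K=[subL(-4) :: mulL(-3) :: fun :: addR]>
t=8: <C=1, E={p↦0}, S={0↦12}, K=[addR]>
t=9: <C=(7 + (((λw. 6) 2) - ((λq. ((λv. 6) q)) 0))), E=∅, S={0↦12}, K=[addL(1)]>
t=10: <C=7, E=∅, S={0↦12}, K=[addR :: addL(1)]>
t=11: <C=(((λw. 6) 2) - ((λq. ((λv. 6) q)) 0)), E=∅, S={0↦12}, K=[addL(7) :: addL(1)]>
t=12: <C=((λw. 6) 2), E=∅, S={0↦12}, K=[subR :: addL(7) :: addL(1)]>
t=13: <C=(λw. 6), E=∅, S={0↦12}, K=[arg :: subR :: addL(7) :: addL(1)]>
t=14: <C=2, E=∅, S={0↦12}, K=[fun :: subR :: addL(7) :: addL(1)]>
t=15: <C=6, E={w↦1}, S={0↦12, 1↦2}, K=[subR :: addL(7) :: addL(1)]>
t=16: <C=((λq. ((λv. 6) q)) 0), E=∅, S={0↦12, 1↦2}, K=[subL(6) :: addL(7) :: addL(1)]>
t=17: <C=(λq. ((λv. 6) q)), E=∅, S={0↦12, 1↦2}, K=[arg :: subL(6) :: addL(7) :: addL(1)]>
t=18: <C=0, E=∅, S={0↦12, 1↦2}, K=[fun :: subL(6) :: addL(7) :: addL(1)]>
t=19: <C=((λv. 6) q), E={q↦2}, S={0↦12, 1↦2, 2↦0}, K=[subL(6) :: addL(7) :: addL(1)]>
t=20: <C=(λv. 6), E={q↦2}, S={0↦12, 1↦2, 2↦0}, K=[arg :: subL(6) :: addL(7) :: addL(1)]>
t=21: <C=q, E={q↦2}, S={0↦12, 1↦2, 2↦0}, K=[fun :: subL(6) :: addL(7) :: addL(1)]>
t=22: <C=6, E={v↦3, q↦2}, S={0↦12, 1↦2, 2↦0, 3↦0}, K=[subL(6) :: addL(7) :: addL(1)]>
→ final value 8

Answer: 8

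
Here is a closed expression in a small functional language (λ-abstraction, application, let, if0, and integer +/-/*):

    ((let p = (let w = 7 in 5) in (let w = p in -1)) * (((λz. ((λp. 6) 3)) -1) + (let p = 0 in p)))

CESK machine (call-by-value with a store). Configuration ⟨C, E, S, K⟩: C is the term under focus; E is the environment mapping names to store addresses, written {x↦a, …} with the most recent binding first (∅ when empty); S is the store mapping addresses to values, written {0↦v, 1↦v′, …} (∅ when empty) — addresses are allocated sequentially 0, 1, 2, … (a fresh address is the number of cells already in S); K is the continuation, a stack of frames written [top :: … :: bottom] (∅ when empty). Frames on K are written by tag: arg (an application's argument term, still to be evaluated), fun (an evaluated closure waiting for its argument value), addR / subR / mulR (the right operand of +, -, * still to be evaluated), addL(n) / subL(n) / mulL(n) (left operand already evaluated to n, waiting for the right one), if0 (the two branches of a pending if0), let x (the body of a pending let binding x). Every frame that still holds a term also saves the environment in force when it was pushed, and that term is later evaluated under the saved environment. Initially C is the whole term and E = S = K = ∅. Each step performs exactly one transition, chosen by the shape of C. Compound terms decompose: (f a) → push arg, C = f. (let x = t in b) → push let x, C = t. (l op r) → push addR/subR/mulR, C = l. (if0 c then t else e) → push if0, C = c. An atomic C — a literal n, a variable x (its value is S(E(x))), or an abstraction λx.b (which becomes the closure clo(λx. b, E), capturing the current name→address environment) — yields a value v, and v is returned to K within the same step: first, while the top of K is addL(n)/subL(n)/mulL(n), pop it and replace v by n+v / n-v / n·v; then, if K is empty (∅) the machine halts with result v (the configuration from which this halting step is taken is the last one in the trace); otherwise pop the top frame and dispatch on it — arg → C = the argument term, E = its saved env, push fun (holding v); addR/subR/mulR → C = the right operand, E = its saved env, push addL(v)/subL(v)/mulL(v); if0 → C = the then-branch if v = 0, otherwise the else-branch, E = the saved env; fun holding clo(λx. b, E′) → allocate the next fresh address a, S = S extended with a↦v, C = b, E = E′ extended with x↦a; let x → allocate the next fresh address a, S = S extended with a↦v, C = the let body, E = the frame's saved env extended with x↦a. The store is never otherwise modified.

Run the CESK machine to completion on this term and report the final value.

Answer: -6

Execution trace:
step 0: ⟨C=((let p = (let w = 7 in 5) in (let w = p in -1)) * (((λz. ((λp. 6) 3)) -1) + (let p = 0 in p))); E=∅; S=∅; K=∅⟩
step 1: ⟨C=(let p = (let w = 7 in 5) in (let w = p in -1)); E=∅; S=∅; K=[mulR]⟩
step 2: ⟨C=(let w = 7 in 5); E=∅; S=∅; K=[let p :: mulR]⟩
step 3: ⟨C=7; E=∅; S=∅; K=[let w :: let p :: mulR]⟩
step 4: ⟨C=5; E={w↦0}; S={0↦7}; K=[let p :: mulR]⟩
step 5: ⟨C=(let w = p in -1); E={p↦1}; S={0↦7, 1↦5}; K=[mulR]⟩
step 6: ⟨C=p; E={p↦1}; S={0↦7, 1↦5}; K=[let w :: mulR]⟩
step 7: ⟨C=-1; E={w↦2, p↦1}; S={0↦7, 1↦5, 2↦5}; K=[mulR]⟩
step 8: ⟨C=(((λz. ((λp. 6) 3)) -1) + (let p = 0 in p)); E=∅; S={0↦7, 1↦5, 2↦5}; K=[mulL(-1)]⟩
step 9: ⟨C=((λz. ((λp. 6) 3)) -1); E=∅; S={0↦7, 1↦5, 2↦5}; K=[addR :: mulL(-1)]⟩
step 10: ⟨C=(λz. ((λp. 6) 3)); E=∅; S={0↦7, 1↦5, 2↦5}; K=[arg :: addR :: mulL(-1)]⟩
step 11: ⟨C=-1; E=∅; S={0↦7, 1↦5, 2↦5}; K=[fun :: addR :: mulL(-1)]⟩
step 12: ⟨C=((λp. 6) 3); E={z↦3}; S={0↦7, 1↦5, 2↦5, 3↦-1}; K=[addR :: mulL(-1)]⟩
step 13: ⟨C=(λp. 6); E={z↦3}; S={0↦7, 1↦5, 2↦5, 3↦-1}; K=[arg :: addR :: mulL(-1)]⟩
step 14: ⟨C=3; E={z↦3}; S={0↦7, 1↦5, 2↦5, 3↦-1}; K=[fun :: addR :: mulL(-1)]⟩
step 15: ⟨C=6; E={p↦4, z↦3}; S={0↦7, 1↦5, 2↦5, 3↦-1, 4↦3}; K=[addR :: mulL(-1)]⟩
step 16: ⟨C=(let p = 0 in p); E=∅; S={0↦7, 1↦5, 2↦5, 3↦-1, 4↦3}; K=[addL(6) :: mulL(-1)]⟩
step 17: ⟨C=0; E=∅; S={0↦7, 1↦5, 2↦5, 3↦-1, 4↦3}; K=[let p :: addL(6) :: mulL(-1)]⟩
step 18: ⟨C=p; E={p↦5}; S={0↦7, 1↦5, 2↦5, 3↦-1, 4↦3, 5↦0}; K=[addL(6) :: mulL(-1)]⟩
→ final value -6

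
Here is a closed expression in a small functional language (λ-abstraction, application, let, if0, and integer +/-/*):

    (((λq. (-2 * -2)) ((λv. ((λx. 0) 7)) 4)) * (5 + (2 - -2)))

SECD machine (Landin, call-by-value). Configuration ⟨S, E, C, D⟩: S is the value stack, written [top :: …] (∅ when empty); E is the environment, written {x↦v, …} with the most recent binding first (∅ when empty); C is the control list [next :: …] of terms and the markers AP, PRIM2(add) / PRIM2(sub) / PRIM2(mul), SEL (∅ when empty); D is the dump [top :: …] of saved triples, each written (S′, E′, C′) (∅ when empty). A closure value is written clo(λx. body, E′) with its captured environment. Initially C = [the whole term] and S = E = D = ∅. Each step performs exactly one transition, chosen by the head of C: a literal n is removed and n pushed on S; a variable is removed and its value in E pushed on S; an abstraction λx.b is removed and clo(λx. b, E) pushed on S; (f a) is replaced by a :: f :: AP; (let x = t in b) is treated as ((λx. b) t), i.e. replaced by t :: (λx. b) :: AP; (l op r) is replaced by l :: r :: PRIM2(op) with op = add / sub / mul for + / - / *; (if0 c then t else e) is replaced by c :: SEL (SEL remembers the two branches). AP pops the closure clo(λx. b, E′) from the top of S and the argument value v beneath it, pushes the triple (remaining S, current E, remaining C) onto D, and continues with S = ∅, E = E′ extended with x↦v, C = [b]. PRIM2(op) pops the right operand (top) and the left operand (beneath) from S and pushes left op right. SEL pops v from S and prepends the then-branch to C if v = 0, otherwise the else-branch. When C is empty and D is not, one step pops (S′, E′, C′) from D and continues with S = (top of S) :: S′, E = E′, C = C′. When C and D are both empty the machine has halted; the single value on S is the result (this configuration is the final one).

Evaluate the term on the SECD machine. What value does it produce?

[0] <S=∅, E=∅, C=[(((λq. (-2 * -2)) ((λv. ((λx. 0) 7)) 4)) * (5 + (2 - -2)))], D=∅>
[1] <S=∅, E=∅, C=[((λq. (-2 * -2)) ((λv. ((λx. 0) 7)) 4)) :: (5 + (2 - -2)) :: PRIM2(mul)], D=∅>
[2] <S=∅, E=∅, C=[((λv. ((λx. 0) 7)) 4) :: (λq. (-2 * -2)) :: AP :: (5 + (2 - -2)) :: PRIM2(mul)], D=∅>
[3] <S=∅, E=∅, C=[4 :: (λv. ((λx. 0) 7)) :: AP :: (λq. (-2 * -2)) :: AP :: (5 + (2 - -2)) :: PRIM2(mul)], D=∅>
[4] <S=[4], E=∅, C=[(λv. ((λx. 0) 7)) :: AP :: (λq. (-2 * -2)) :: AP :: (5 + (2 - -2)) :: PRIM2(mul)], D=∅>
[5] <S=[clo(λv. ((λx. 0) 7), ∅) :: 4], E=∅, C=[AP :: (λq. (-2 * -2)) :: AP :: (5 + (2 - -2)) :: PRIM2(mul)], D=∅>
[6] <S=∅, E={v↦4}, C=[((λx. 0) 7)], D=[(∅, ∅, [(λq. (-2 * -2)) :: AP :: (5 + (2 - -2)) :: PRIM2(mul)])]>
[7] <S=∅, E={v↦4}, C=[7 :: (λx. 0) :: AP], D=[(∅, ∅, [(λq. (-2 * -2)) :: AP :: (5 + (2 - -2)) :: PRIM2(mul)])]>
[8] <S=[7], E={v↦4}, C=[(λx. 0) :: AP], D=[(∅, ∅, [(λq. (-2 * -2)) :: AP :: (5 + (2 - -2)) :: PRIM2(mul)])]>
[9] <S=[clo(λx. 0, {v↦4}) :: 7], E={v↦4}, C=[AP], D=[(∅, ∅, [(λq. (-2 * -2)) :: AP :: (5 + (2 - -2)) :: PRIM2(mul)])]>
[10] <S=∅, E={x↦7, v↦4}, C=[0], D=[(∅, {v↦4}, ∅) :: (∅, ∅, [(λq. (-2 * -2)) :: AP :: (5 + (2 - -2)) :: PRIM2(mul)])]>
[11] <S=[0], E={x↦7, v↦4}, C=∅, D=[(∅, {v↦4}, ∅) :: (∅, ∅, [(λq. (-2 * -2)) :: AP :: (5 + (2 - -2)) :: PRIM2(mul)])]>
[12] <S=[0], E={v↦4}, C=∅, D=[(∅, ∅, [(λq. (-2 * -2)) :: AP :: (5 + (2 - -2)) :: PRIM2(mul)])]>
[13] <S=[0], E=∅, C=[(λq. (-2 * -2)) :: AP :: (5 + (2 - -2)) :: PRIM2(mul)], D=∅>
[14] <S=[clo(λq. (-2 * -2), ∅) :: 0], E=∅, C=[AP :: (5 + (2 - -2)) :: PRIM2(mul)], D=∅>
[15] <S=∅, E={q↦0}, C=[(-2 * -2)], D=[(∅, ∅, [(5 + (2 - -2)) :: PRIM2(mul)])]>
[16] <S=∅, E={q↦0}, C=[-2 :: -2 :: PRIM2(mul)], D=[(∅, ∅, [(5 + (2 - -2)) :: PRIM2(mul)])]>
[17] <S=[-2], E={q↦0}, C=[-2 :: PRIM2(mul)], D=[(∅, ∅, [(5 + (2 - -2)) :: PRIM2(mul)])]>
[18] <S=[-2 :: -2], E={q↦0}, C=[PRIM2(mul)], D=[(∅, ∅, [(5 + (2 - -2)) :: PRIM2(mul)])]>
[19] <S=[4], E={q↦0}, C=∅, D=[(∅, ∅, [(5 + (2 - -2)) :: PRIM2(mul)])]>
[20] <S=[4], E=∅, C=[(5 + (2 - -2)) :: PRIM2(mul)], D=∅>
[21] <S=[4], E=∅, C=[5 :: (2 - -2) :: PRIM2(add) :: PRIM2(mul)], D=∅>
[22] <S=[5 :: 4], E=∅, C=[(2 - -2) :: PRIM2(add) :: PRIM2(mul)], D=∅>
[23] <S=[5 :: 4], E=∅, C=[2 :: -2 :: PRIM2(sub) :: PRIM2(add) :: PRIM2(mul)], D=∅>
[24] <S=[2 :: 5 :: 4], E=∅, C=[-2 :: PRIM2(sub) :: PRIM2(add) :: PRIM2(mul)], D=∅>
[25] <S=[-2 :: 2 :: 5 :: 4], E=∅, C=[PRIM2(sub) :: PRIM2(add) :: PRIM2(mul)], D=∅>
[26] <S=[4 :: 5 :: 4], E=∅, C=[PRIM2(add) :: PRIM2(mul)], D=∅>
[27] <S=[9 :: 4], E=∅, C=[PRIM2(mul)], D=∅>
[28] <S=[36], E=∅, C=∅, D=∅>
→ final value 36

Answer: 36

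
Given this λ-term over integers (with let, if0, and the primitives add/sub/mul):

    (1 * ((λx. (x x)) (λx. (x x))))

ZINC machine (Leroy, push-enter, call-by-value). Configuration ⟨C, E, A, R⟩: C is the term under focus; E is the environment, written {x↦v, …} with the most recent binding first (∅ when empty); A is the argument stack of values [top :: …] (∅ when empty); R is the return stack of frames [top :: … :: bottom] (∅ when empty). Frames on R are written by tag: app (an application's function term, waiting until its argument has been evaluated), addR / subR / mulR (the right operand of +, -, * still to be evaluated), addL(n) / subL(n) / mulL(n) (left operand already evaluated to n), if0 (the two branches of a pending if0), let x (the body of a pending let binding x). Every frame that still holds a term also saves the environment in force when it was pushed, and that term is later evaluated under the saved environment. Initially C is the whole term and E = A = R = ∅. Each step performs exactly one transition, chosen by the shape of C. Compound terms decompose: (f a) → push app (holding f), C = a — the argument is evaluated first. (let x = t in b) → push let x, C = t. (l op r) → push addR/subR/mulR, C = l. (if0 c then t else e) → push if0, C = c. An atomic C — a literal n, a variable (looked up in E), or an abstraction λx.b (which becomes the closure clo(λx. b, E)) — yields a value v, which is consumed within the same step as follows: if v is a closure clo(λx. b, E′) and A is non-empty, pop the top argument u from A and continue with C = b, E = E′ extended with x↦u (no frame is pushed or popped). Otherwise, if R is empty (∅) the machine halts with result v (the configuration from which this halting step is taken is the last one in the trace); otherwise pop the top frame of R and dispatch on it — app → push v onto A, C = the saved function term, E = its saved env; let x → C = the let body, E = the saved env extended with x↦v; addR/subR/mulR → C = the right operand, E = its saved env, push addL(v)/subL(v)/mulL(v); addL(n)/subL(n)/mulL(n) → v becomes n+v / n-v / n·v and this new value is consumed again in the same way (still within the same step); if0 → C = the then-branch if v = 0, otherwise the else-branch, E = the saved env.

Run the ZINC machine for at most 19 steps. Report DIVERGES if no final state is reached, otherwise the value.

step 0: [C=(1 * ((λx. (x x)) (λx. (x x)))) | E=∅ | A=∅ | R=∅]
step 1: [C=1 | E=∅ | A=∅ | R=[mulR]]
step 2: [C=((λx. (x x)) (λx. (x x))) | E=∅ | A=∅ | R=[mulL(1)]]
step 3: [C=(λx. (x x)) | E=∅ | A=∅ | R=[app :: mulL(1)]]
step 4: [C=(λx. (x x)) | E=∅ | A=[clo(λx. (x x), ∅)] | R=[mulL(1)]]
step 5: [C=(x x) | E={x↦clo(λx. (x x), ∅)} | A=∅ | R=[mulL(1)]]
step 6: [C=x | E={x↦clo(λx. (x x), ∅)} | A=∅ | R=[app :: mulL(1)]]
step 7: [C=x | E={x↦clo(λx. (x x), ∅)} | A=[clo(λx. (x x), ∅)] | R=[mulL(1)]]
… configuration repeats with period 3 (steps 5–7 recur indefinitely) …

Answer: DIVERGES (no final state within 19 steps)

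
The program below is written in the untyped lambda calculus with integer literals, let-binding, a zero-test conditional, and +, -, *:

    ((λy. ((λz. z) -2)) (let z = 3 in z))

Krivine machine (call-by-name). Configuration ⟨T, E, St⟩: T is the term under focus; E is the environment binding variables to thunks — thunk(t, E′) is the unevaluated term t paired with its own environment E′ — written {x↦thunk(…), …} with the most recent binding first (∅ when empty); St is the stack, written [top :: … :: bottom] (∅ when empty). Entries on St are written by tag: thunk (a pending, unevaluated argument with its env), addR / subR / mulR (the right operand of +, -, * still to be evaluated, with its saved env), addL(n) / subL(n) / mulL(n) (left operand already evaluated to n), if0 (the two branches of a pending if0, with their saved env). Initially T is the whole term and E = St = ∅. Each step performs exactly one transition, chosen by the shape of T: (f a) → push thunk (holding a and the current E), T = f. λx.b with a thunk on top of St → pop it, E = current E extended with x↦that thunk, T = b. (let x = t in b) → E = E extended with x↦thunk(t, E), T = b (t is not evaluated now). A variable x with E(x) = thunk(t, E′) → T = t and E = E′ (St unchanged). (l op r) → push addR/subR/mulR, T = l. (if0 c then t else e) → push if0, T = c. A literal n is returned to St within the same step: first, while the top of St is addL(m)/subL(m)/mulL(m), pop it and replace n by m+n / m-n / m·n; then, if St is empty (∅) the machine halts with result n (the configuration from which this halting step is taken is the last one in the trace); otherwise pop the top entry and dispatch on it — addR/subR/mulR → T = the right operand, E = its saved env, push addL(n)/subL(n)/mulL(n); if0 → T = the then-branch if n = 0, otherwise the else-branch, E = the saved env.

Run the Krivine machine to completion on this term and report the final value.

Answer: -2

Derivation:
[0] <T=((λy. ((λz. z) -2)) (let z = 3 in z)), E=∅, St=∅>
[1] <T=(λy. ((λz. z) -2)), E=∅, St=[thunk]>
[2] <T=((λz. z) -2), E={y↦thunk((let z = 3 in z), ∅)}, St=∅>
[3] <T=(λz. z), E={y↦thunk((let z = 3 in z), ∅)}, St=[thunk]>
[4] <T=z, E={z↦thunk(-2, {y↦thunk((let z = 3 in z), ∅)}), y↦thunk((let z = 3 in z), ∅)}, St=∅>
[5] <T=-2, E={y↦thunk((let z = 3 in z), ∅)}, St=∅>
→ final value -2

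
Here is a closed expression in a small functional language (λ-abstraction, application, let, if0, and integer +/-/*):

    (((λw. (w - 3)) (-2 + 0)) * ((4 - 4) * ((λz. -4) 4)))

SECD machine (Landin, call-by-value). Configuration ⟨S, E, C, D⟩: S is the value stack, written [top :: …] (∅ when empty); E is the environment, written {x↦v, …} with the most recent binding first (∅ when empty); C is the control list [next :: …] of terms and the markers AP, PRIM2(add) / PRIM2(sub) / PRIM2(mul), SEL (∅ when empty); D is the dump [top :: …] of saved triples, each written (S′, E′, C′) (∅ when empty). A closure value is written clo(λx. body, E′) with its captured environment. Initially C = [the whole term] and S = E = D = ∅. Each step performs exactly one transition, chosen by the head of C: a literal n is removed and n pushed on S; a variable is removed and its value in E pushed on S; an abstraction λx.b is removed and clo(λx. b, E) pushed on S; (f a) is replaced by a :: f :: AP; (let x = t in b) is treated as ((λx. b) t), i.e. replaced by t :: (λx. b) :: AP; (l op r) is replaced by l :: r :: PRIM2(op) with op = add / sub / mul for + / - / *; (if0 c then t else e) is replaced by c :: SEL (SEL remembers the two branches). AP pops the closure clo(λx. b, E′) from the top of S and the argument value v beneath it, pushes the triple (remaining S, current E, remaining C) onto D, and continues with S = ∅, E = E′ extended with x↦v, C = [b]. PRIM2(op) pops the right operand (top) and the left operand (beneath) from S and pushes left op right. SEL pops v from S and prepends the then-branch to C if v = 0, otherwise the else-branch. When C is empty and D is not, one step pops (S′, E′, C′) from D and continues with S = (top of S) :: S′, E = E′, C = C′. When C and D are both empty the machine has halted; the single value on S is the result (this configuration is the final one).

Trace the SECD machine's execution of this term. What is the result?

Answer: 0

Execution trace:
[0] <S=∅, E=∅, C=[(((λw. (w - 3)) (-2 + 0)) * ((4 - 4) * ((λz. -4) 4)))], D=∅>
[1] <S=∅, E=∅, C=[((λw. (w - 3)) (-2 + 0)) :: ((4 - 4) * ((λz. -4) 4)) :: PRIM2(mul)], D=∅>
[2] <S=∅, E=∅, C=[(-2 + 0) :: (λw. (w - 3)) :: AP :: ((4 - 4) * ((λz. -4) 4)) :: PRIM2(mul)], D=∅>
[3] <S=∅, E=∅, C=[-2 :: 0 :: PRIM2(add) :: (λw. (w - 3)) :: AP :: ((4 - 4) * ((λz. -4) 4)) :: PRIM2(mul)], D=∅>
[4] <S=[-2], E=∅, C=[0 :: PRIM2(add) :: (λw. (w - 3)) :: AP :: ((4 - 4) * ((λz. -4) 4)) :: PRIM2(mul)], D=∅>
[5] <S=[0 :: -2], E=∅, C=[PRIM2(add) :: (λw. (w - 3)) :: AP :: ((4 - 4) * ((λz. -4) 4)) :: PRIM2(mul)], D=∅>
[6] <S=[-2], E=∅, C=[(λw. (w - 3)) :: AP :: ((4 - 4) * ((λz. -4) 4)) :: PRIM2(mul)], D=∅>
[7] <S=[clo(λw. (w - 3), ∅) :: -2], E=∅, C=[AP :: ((4 - 4) * ((λz. -4) 4)) :: PRIM2(mul)], D=∅>
[8] <S=∅, E={w↦-2}, C=[(w - 3)], D=[(∅, ∅, [((4 - 4) * ((λz. -4) 4)) :: PRIM2(mul)])]>
[9] <S=∅, E={w↦-2}, C=[w :: 3 :: PRIM2(sub)], D=[(∅, ∅, [((4 - 4) * ((λz. -4) 4)) :: PRIM2(mul)])]>
[10] <S=[-2], E={w↦-2}, C=[3 :: PRIM2(sub)], D=[(∅, ∅, [((4 - 4) * ((λz. -4) 4)) :: PRIM2(mul)])]>
[11] <S=[3 :: -2], E={w↦-2}, C=[PRIM2(sub)], D=[(∅, ∅, [((4 - 4) * ((λz. -4) 4)) :: PRIM2(mul)])]>
[12] <S=[-5], E={w↦-2}, C=∅, D=[(∅, ∅, [((4 - 4) * ((λz. -4) 4)) :: PRIM2(mul)])]>
[13] <S=[-5], E=∅, C=[((4 - 4) * ((λz. -4) 4)) :: PRIM2(mul)], D=∅>
[14] <S=[-5], E=∅, C=[(4 - 4) :: ((λz. -4) 4) :: PRIM2(mul) :: PRIM2(mul)], D=∅>
[15] <S=[-5], E=∅, C=[4 :: 4 :: PRIM2(sub) :: ((λz. -4) 4) :: PRIM2(mul) :: PRIM2(mul)], D=∅>
[16] <S=[4 :: -5], E=∅, C=[4 :: PRIM2(sub) :: ((λz. -4) 4) :: PRIM2(mul) :: PRIM2(mul)], D=∅>
[17] <S=[4 :: 4 :: -5], E=∅, C=[PRIM2(sub) :: ((λz. -4) 4) :: PRIM2(mul) :: PRIM2(mul)], D=∅>
[18] <S=[0 :: -5], E=∅, C=[((λz. -4) 4) :: PRIM2(mul) :: PRIM2(mul)], D=∅>
[19] <S=[0 :: -5], E=∅, C=[4 :: (λz. -4) :: AP :: PRIM2(mul) :: PRIM2(mul)], D=∅>
[20] <S=[4 :: 0 :: -5], E=∅, C=[(λz. -4) :: AP :: PRIM2(mul) :: PRIM2(mul)], D=∅>
[21] <S=[clo(λz. -4, ∅) :: 4 :: 0 :: -5], E=∅, C=[AP :: PRIM2(mul) :: PRIM2(mul)], D=∅>
[22] <S=∅, E={z↦4}, C=[-4], D=[([0 :: -5], ∅, [PRIM2(mul) :: PRIM2(mul)])]>
[23] <S=[-4], E={z↦4}, C=∅, D=[([0 :: -5], ∅, [PRIM2(mul) :: PRIM2(mul)])]>
[24] <S=[-4 :: 0 :: -5], E=∅, C=[PRIM2(mul) :: PRIM2(mul)], D=∅>
[25] <S=[0 :: -5], E=∅, C=[PRIM2(mul)], D=∅>
[26] <S=[0], E=∅, C=∅, D=∅>
→ final value 0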